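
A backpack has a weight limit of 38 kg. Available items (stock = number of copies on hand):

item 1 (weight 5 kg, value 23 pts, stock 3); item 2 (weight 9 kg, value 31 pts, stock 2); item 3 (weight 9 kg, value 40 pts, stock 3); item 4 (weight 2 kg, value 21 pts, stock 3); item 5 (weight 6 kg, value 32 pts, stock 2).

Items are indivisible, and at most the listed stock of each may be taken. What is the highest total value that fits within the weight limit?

213 pts

Top feasible selections:
- 2×item 1 + 1×item 3 + 3×item 4 + 2×item 5: weight 37, value 213
- 2×item 3 + 3×item 4 + 2×item 5: weight 36, value 207
- 1×item 1 + 3×item 3 + 3×item 4: weight 38, value 206
- 3×item 1 + 1×item 3 + 3×item 4 + 1×item 5: weight 36, value 204
Best: 213 pts.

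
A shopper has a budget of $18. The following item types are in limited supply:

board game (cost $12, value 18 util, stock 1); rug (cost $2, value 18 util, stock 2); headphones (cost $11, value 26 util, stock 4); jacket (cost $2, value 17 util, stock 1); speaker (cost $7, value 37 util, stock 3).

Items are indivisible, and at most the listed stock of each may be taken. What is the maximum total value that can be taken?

Best selections within cost 18 and stock limits:
- 2×rug + 2×speaker: cost 18, value 110
- 1×rug + 1×jacket + 2×speaker: cost 18, value 109
- 1×rug + 2×speaker: cost 16, value 92
Best: 110 util.

110 util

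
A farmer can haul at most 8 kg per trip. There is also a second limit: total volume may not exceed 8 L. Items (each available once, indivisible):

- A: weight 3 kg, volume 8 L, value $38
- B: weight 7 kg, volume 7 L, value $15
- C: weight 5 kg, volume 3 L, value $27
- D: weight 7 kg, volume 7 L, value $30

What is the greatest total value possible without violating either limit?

Feasible sets respecting both limits:
- A: weight 3, volume 8, value 38
- D: weight 7, volume 7, value 30
- C: weight 5, volume 3, value 27
- B: weight 7, volume 7, value 15
Best: $38.

$38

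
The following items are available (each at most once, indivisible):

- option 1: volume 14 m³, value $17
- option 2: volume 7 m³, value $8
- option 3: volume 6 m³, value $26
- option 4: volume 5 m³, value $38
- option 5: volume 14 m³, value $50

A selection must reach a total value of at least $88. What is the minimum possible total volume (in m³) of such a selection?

Subsets with value ≥ 88, sorted by total volume:
- option 4+option 5: volume 19, value 88
- option 3+option 4+option 5: volume 25, value 114
- option 2+option 4+option 5: volume 26, value 96
- option 2+option 3+option 4+option 5: volume 32, value 122
Minimum volume: 19 m³.

19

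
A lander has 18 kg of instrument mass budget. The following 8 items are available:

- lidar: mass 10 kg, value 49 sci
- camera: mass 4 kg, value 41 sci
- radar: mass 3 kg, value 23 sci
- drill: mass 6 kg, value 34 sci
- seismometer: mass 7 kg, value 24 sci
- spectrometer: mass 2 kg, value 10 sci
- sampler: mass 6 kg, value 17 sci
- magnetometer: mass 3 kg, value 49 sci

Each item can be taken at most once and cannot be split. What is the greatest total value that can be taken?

157 sci

Check high-value combinations within 18 kg:
- camera+radar+drill+spectrometer+magnetometer: mass 4+3+6+2+3=18, value 41+23+34+10+49=157
- camera+radar+drill+magnetometer: mass 4+3+6+3=16, value 41+23+34+49=147
- camera+radar+spectrometer+sampler+magnetometer: mass 4+3+2+6+3=18, value 41+23+10+17+49=140
- lidar+camera+magnetometer: mass 10+4+3=17, value 49+41+49=139
Best: 157 sci.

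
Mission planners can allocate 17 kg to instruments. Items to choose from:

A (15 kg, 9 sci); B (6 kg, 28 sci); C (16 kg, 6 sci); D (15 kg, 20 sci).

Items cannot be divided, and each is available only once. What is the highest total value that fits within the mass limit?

Check high-value combinations within 17 kg:
- B: mass 6, value 28
- D: mass 15, value 20
- A: mass 15, value 9
- C: mass 16, value 6
Best: 28 sci.

28 sci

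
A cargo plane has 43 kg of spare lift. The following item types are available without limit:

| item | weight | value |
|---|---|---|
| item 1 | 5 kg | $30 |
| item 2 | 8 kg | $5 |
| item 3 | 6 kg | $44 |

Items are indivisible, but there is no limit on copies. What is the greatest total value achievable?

$308

Best value-per-unit is item 3 at 44/6, and filling with it alone uses weight 7×6=42. No mix of the others beats 7×44 = 308.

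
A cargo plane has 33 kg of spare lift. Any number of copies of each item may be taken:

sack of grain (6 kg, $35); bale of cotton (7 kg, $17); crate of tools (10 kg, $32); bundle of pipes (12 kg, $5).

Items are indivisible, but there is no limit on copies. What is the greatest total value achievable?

$175

Best value-per-unit is sack of grain at 35/6, and filling with it alone uses weight 5×6=30. No mix of the others beats 5×35 = 175.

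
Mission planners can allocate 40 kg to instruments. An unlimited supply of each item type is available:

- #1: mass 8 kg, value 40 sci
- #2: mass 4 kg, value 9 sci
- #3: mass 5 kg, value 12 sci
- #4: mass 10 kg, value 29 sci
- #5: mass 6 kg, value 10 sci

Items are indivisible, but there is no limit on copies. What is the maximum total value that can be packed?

Best value-per-unit is #1 at 40/8, and filling with it alone uses mass 5×8=40. No mix of the others beats 5×40 = 200.

200 sci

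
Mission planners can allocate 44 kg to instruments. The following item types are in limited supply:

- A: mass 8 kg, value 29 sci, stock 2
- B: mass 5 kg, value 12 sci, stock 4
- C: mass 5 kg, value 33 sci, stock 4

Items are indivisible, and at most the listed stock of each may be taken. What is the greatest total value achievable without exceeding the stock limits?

Top feasible selections:
- 2×A + 1×B + 4×C: mass 41, value 202
- 1×A + 3×B + 4×C: mass 43, value 197
- 2×A + 4×C: mass 36, value 190
- 1×A + 2×B + 4×C: mass 38, value 185
Best: 202 sci.

202 sci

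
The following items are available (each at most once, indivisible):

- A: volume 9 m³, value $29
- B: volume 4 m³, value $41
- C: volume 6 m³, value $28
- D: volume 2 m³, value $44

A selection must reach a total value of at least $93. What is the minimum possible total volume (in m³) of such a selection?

12

Subsets with value ≥ 93, sorted by total volume:
- B+C+D: volume 12, value 113
- A+B+D: volume 15, value 114
Minimum volume: 12 m³.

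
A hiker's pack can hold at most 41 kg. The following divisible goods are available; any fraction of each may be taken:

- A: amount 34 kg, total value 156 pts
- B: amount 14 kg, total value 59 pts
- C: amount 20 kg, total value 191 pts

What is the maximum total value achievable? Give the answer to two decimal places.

287.35

Take in order of value per unit:
- C (191/20 per unit): all 20 → value 191, running total 191.00
- A (156/34 per unit): 21 of 34 → value 21×156/34 = 96.3529, running total 287.35
Total 287.35.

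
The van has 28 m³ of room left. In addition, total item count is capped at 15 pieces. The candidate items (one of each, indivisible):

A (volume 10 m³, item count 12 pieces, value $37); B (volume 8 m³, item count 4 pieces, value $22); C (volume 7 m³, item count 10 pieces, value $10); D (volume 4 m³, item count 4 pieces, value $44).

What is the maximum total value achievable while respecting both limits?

$66

Feasible sets respecting both limits:
- B+D: volume 12, item count 8, value 66
- C+D: volume 11, item count 14, value 54
- D: volume 4, item count 4, value 44
- A: volume 10, item count 12, value 37
Best: $66.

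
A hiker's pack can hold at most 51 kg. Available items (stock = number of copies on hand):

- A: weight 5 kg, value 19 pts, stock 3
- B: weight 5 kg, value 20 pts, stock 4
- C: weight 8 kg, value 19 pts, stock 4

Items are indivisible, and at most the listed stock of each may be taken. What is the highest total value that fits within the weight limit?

175 pts

Best selections within weight 51 and stock limits:
- 3×A + 4×B + 2×C: weight 51, value 175
- 3×A + 4×B + 1×C: weight 43, value 156
Best: 175 pts.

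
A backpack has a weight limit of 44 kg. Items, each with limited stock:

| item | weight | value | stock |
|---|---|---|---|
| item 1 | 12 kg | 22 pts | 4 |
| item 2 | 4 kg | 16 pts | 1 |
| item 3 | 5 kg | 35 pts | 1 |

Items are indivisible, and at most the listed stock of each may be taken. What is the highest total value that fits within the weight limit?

101 pts

Best selections within weight 44 and stock limits:
- 3×item 1 + 1×item 3: weight 41, value 101
- 2×item 1 + 1×item 2 + 1×item 3: weight 33, value 95
- 3×item 1 + 1×item 2: weight 40, value 82
Best: 101 pts.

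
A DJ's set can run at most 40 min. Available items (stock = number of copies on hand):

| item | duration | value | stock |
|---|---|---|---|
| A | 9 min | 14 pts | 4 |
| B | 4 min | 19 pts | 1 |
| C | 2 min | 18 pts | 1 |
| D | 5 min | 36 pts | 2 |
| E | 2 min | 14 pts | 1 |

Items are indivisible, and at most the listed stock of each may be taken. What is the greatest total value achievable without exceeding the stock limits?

Best selections within duration 40 and stock limits:
- 2×A + 1×B + 1×C + 2×D + 1×E: duration 36, value 151
- 1×A + 1×B + 1×C + 2×D + 1×E: duration 27, value 137
- 2×A + 1×B + 1×C + 2×D: duration 34, value 137
Best: 151 pts.

151 pts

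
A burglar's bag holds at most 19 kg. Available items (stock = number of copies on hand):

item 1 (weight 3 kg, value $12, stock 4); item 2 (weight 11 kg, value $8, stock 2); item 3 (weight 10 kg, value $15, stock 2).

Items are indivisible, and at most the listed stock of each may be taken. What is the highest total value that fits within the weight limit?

Top feasible selections:
- 3×item 1 + 1×item 3: weight 19, value 51
- 4×item 1: weight 12, value 48
Best: $51.

$51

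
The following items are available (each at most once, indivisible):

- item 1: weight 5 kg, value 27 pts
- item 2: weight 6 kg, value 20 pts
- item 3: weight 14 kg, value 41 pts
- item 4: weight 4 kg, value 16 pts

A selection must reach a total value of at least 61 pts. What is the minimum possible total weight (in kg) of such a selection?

15

Subsets with value ≥ 61, sorted by total weight:
- item 1+item 2+item 4: weight 15, value 63
- item 1+item 3: weight 19, value 68
Minimum weight: 15 kg.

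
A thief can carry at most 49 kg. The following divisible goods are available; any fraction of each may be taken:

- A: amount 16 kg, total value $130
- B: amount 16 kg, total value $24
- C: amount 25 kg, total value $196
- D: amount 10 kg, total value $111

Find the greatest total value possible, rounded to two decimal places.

421.32

Take in order of value per unit:
- D (111/10 per unit): all 10 → value 111, running total 111.00
- A (130/16 per unit): all 16 → value 130, running total 241.00
- C (196/25 per unit): 23 of 25 → value 23×196/25 = 180.3200, running total 421.32
Total 421.32.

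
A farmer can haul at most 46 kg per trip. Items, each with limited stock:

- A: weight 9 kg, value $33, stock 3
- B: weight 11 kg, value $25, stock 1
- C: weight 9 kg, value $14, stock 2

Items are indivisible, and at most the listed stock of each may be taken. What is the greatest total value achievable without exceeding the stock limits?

$127

Best selections within weight 46 and stock limits:
- 3×A + 2×C: weight 45, value 127
- 3×A + 1×B: weight 38, value 124
- 3×A + 1×C: weight 36, value 113
Best: $127.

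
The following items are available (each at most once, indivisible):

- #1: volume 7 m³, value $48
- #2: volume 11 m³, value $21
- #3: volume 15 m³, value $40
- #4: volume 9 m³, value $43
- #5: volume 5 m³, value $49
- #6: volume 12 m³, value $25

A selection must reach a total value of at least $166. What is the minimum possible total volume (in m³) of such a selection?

36

Subsets with value ≥ 166, sorted by total volume:
- #1+#3+#4+#5: volume 36, value 180
- #1+#2+#4+#5+#6: volume 44, value 186
- #1+#2+#3+#4+#5: volume 47, value 201
Minimum volume: 36 m³.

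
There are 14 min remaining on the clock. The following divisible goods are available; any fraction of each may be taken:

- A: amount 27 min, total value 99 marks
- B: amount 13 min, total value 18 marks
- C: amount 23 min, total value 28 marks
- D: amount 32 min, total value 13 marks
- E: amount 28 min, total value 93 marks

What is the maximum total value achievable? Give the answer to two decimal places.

51.33

Take in order of value per unit:
- A (99/27 per unit): 14 of 27 → value 14×99/27 = 51.3333, running total 51.33
Total 51.33.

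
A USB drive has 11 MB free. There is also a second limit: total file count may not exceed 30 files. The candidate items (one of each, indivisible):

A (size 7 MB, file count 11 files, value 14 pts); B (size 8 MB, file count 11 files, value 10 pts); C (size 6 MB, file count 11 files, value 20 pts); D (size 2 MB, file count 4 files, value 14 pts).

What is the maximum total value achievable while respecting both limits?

34 pts

Feasible sets respecting both limits:
- C+D: size 8, file count 15, value 34
- A+D: size 9, file count 15, value 28
- B+D: size 10, file count 15, value 24
Best: 34 pts.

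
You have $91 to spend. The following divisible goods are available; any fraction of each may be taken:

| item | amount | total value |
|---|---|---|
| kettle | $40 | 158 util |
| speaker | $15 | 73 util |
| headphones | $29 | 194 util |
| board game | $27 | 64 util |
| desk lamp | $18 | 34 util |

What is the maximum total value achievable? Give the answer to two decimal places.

Take in order of value per unit:
- headphones (194/29 per unit): all 29 → value 194, running total 194.00
- speaker (73/15 per unit): all 15 → value 73, running total 267.00
- kettle (158/40 per unit): all 40 → value 158, running total 425.00
- board game (64/27 per unit): 7 of 27 → value 7×64/27 = 16.5926, running total 441.59
Total 441.59.

441.59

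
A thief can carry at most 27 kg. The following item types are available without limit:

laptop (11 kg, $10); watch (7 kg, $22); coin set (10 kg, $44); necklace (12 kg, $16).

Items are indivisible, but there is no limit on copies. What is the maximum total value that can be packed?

$110

Best value-per-unit is coin set at 44/10; filling with it alone gives 2×44 = 88.
Optimal mix: 1×watch + 2×coin set → weight 27, value 110.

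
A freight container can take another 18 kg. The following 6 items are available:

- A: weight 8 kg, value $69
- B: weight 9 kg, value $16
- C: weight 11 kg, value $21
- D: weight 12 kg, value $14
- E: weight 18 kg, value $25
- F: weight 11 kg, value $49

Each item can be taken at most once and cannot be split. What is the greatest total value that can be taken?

$85

Check high-value combinations within 18 kg:
- A+B: weight 8+9=17, value 69+16=85
- A: weight 8, value 69
- F: weight 11, value 49
Best: $85.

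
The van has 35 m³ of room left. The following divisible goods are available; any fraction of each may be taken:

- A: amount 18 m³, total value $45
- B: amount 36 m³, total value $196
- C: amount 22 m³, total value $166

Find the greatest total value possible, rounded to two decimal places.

Take in order of value per unit:
- C (166/22 per unit): all 22 → value 166, running total 166.00
- B (196/36 per unit): 13 of 36 → value 13×196/36 = 70.7778, running total 236.78
Total 236.78.

236.78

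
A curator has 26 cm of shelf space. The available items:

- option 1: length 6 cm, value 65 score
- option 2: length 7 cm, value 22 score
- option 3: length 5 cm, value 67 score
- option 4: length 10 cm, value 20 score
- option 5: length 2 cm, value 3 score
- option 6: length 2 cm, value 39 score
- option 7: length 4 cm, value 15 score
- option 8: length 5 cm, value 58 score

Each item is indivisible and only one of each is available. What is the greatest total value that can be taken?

This is a 0/1 knapsack; check combinations near the capacity.
- option 1+option 2+option 3+option 6+option 8: length 6+7+5+2+5=25, value 65+22+67+39+58=251
- option 1+option 3+option 5+option 6+option 7+option 8: length 6+5+2+2+4+5=24, value 65+67+3+39+15+58=247
- option 1+option 3+option 6+option 7+option 8: length 6+5+2+4+5=22, value 65+67+39+15+58=244
Best: 251 score.

251 score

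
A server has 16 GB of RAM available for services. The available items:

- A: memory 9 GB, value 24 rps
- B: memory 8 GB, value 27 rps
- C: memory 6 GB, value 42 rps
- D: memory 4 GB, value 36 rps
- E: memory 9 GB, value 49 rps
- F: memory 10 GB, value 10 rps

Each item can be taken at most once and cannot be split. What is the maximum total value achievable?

This is a 0/1 knapsack; check combinations near the capacity.
- C+E: memory 6+9=15, value 42+49=91
- D+E: memory 4+9=13, value 36+49=85
- C+D: memory 6+4=10, value 42+36=78
Best: 91 rps.

91 rps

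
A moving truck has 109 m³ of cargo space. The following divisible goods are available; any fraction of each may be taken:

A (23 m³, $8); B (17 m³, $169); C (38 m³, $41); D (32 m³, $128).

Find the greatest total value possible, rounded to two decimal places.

345.65

Take in order of value per unit:
- B (169/17 per unit): all 17 → value 169, running total 169.00
- D (128/32 per unit): all 32 → value 128, running total 297.00
- C (41/38 per unit): all 38 → value 41, running total 338.00
- A (8/23 per unit): 22 of 23 → value 22×8/23 = 7.6522, running total 345.65
Total 345.65.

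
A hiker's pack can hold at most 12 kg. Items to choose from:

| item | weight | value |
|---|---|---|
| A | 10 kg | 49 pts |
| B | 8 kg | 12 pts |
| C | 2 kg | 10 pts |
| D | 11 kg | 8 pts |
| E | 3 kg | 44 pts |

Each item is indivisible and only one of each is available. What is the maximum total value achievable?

Check high-value combinations within 12 kg:
- A+C: weight 10+2=12, value 49+10=59
- B+E: weight 8+3=11, value 12+44=56
- C+E: weight 2+3=5, value 10+44=54
Best: 59 pts.

59 pts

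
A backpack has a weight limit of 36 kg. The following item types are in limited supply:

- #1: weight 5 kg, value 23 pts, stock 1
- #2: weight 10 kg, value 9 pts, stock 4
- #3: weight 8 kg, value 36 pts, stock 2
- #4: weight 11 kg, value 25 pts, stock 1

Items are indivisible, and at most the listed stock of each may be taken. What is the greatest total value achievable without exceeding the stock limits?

120 pts

Best selections within weight 36 and stock limits:
- 1×#1 + 2×#3 + 1×#4: weight 32, value 120
- 1×#1 + 1×#2 + 2×#3: weight 31, value 104
- 2×#3 + 1×#4: weight 27, value 97
Best: 120 pts.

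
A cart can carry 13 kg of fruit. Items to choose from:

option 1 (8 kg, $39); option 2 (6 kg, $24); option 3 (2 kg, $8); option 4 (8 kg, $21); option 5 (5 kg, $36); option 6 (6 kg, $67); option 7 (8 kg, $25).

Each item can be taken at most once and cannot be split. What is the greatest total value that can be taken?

This is a 0/1 knapsack; check combinations near the capacity.
- option 3+option 5+option 6: weight 2+5+6=13, value 8+36+67=111
- option 5+option 6: weight 5+6=11, value 36+67=103
- option 2+option 6: weight 6+6=12, value 24+67=91
- option 3+option 6: weight 2+6=8, value 8+67=75
Best: $111.

$111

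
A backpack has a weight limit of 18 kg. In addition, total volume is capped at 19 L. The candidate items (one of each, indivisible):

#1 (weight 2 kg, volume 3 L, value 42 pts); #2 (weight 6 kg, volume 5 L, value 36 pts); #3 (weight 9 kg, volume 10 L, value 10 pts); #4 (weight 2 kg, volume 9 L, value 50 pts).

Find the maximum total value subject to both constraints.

128 pts

Feasible sets respecting both limits:
- #1+#2+#4: weight 10, volume 17, value 128
- #1+#4: weight 4, volume 12, value 92
- #1+#2+#3: weight 17, volume 18, value 88
- #2+#4: weight 8, volume 14, value 86
Best: 128 pts.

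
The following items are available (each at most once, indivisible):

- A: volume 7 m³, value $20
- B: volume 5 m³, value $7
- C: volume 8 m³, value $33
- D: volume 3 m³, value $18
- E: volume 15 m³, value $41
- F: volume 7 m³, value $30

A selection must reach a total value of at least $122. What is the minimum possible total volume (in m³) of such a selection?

33

Subsets with value ≥ 122, sorted by total volume:
- C+D+E+F: volume 33, value 122
- A+C+E+F: volume 37, value 124
Minimum volume: 33 m³.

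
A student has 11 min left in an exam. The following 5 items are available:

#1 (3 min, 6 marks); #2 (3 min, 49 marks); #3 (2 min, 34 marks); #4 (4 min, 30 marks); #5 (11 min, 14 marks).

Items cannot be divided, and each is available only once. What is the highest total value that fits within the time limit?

113 marks

Check high-value combinations within 11 min:
- #2+#3+#4: time 3+2+4=9, value 49+34+30=113
- #1+#2+#3: time 3+3+2=8, value 6+49+34=89
- #1+#2+#4: time 3+3+4=10, value 6+49+30=85
- #2+#3: time 3+2=5, value 49+34=83
Best: 113 marks.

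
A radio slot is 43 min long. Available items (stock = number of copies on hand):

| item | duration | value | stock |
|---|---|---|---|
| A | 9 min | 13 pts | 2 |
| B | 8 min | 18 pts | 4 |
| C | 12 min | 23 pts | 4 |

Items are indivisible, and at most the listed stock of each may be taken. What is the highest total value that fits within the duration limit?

85 pts

Top feasible selections:
- 1×A + 4×B: duration 41, value 85
- 2×B + 2×C: duration 40, value 82
- 2×A + 3×B: duration 42, value 80
- 3×B + 1×C: duration 36, value 77
Best: 85 pts.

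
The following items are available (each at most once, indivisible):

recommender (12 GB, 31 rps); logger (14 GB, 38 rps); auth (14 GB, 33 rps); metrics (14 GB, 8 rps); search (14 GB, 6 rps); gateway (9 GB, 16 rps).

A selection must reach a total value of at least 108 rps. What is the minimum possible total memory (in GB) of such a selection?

49

Subsets with value ≥ 108, sorted by total memory:
- recommender+logger+auth+gateway: memory 49, value 118
- recommender+logger+auth+metrics: memory 54, value 110
Minimum memory: 49 GB.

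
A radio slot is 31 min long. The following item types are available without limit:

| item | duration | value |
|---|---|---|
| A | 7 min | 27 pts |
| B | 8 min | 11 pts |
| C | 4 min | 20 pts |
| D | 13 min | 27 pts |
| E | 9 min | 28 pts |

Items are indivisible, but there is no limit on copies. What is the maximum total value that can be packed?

147 pts

Best value-per-unit is C at 20/4; filling with it alone gives 7×20 = 140.
Optimal mix: 1×A + 6×C → duration 31, value 147.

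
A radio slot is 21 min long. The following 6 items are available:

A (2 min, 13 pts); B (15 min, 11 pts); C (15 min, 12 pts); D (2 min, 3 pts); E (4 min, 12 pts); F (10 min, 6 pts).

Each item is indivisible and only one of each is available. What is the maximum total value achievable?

37 pts

Check high-value combinations within 21 min:
- A+C+E: duration 2+15+4=21, value 13+12+12=37
- A+B+E: duration 2+15+4=21, value 13+11+12=36
- A+D+E+F: duration 2+2+4+10=18, value 13+3+12+6=34
- A+E+F: duration 2+4+10=16, value 13+12+6=31
- A+D+E: duration 2+2+4=8, value 13+3+12=28
Best: 37 pts.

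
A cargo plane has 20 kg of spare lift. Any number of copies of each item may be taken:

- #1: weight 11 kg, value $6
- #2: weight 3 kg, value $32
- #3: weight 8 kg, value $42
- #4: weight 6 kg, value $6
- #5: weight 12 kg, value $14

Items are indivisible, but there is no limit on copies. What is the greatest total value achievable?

$192

Best value-per-unit is #2 at 32/3, and filling with it alone uses weight 6×3=18. No mix of the others beats 6×32 = 192.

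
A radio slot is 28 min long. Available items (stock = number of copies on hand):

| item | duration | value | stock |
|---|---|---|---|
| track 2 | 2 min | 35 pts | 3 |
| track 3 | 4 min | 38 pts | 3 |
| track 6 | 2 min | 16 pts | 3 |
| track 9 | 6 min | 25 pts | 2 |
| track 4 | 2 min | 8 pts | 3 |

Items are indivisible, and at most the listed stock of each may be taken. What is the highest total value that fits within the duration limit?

Best selections within duration 28 and stock limits:
- 3×track 2 + 3×track 3 + 3×track 6 + 2×track 4: duration 28, value 283
- 3×track 2 + 3×track 3 + 2×track 6 + 1×track 9: duration 28, value 276
- 3×track 2 + 3×track 3 + 3×track 6 + 1×track 4: duration 26, value 275
- 3×track 2 + 3×track 3 + 2×track 6 + 3×track 4: duration 28, value 275
Best: 283 pts.

283 pts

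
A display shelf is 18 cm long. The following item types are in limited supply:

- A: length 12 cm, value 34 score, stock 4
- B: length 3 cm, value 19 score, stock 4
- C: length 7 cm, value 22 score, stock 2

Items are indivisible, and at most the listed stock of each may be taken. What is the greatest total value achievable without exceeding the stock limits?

Best selections within length 18 and stock limits:
- 3×B + 1×C: length 16, value 79
- 4×B: length 12, value 76
- 1×A + 2×B: length 18, value 72
- 1×B + 2×C: length 17, value 63
Best: 79 score.

79 score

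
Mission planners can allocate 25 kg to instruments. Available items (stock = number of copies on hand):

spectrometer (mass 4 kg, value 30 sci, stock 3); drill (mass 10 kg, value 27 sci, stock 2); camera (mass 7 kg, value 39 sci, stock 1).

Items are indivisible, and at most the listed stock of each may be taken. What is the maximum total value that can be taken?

129 sci

Best selections within mass 25 and stock limits:
- 3×spectrometer + 1×camera: mass 19, value 129
- 2×spectrometer + 1×drill + 1×camera: mass 25, value 126
- 3×spectrometer + 1×drill: mass 22, value 117
- 2×spectrometer + 1×camera: mass 15, value 99
Best: 129 sci.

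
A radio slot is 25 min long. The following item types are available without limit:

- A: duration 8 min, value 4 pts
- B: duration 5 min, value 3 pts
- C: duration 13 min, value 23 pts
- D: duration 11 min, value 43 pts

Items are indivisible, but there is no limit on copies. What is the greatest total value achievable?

86 pts

Best value-per-unit is D at 43/11, and filling with it alone uses duration 2×11=22. No mix of the others beats 2×43 = 86.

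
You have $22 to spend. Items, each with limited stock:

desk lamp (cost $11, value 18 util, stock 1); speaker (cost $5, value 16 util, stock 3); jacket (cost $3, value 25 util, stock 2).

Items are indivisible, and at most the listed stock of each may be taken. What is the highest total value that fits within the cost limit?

Top feasible selections:
- 3×speaker + 2×jacket: cost 21, value 98
- 1×desk lamp + 1×speaker + 2×jacket: cost 22, value 84
- 2×speaker + 2×jacket: cost 16, value 82
Best: 98 util.

98 util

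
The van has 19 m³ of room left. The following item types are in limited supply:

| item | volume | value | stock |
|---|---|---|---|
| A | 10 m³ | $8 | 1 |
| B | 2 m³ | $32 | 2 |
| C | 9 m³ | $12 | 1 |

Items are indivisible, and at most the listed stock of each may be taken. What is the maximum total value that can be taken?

Top feasible selections:
- 2×B + 1×C: volume 13, value 76
- 1×A + 2×B: volume 14, value 72
Best: $76.

$76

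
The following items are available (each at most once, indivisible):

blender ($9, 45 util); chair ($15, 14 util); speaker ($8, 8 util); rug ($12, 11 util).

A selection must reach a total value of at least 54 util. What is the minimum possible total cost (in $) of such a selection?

Subsets with value ≥ 54, sorted by total cost:
- blender+rug: cost 21, value 56
- blender+chair: cost 24, value 59
- blender+speaker+rug: cost 29, value 64
- blender+chair+speaker: cost 32, value 67
Minimum cost: 21 $.

21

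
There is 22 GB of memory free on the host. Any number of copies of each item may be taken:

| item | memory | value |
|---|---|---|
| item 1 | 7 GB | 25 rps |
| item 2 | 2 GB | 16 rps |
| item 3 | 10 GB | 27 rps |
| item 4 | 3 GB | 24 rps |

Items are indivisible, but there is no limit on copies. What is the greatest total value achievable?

176 rps

Best value-per-unit is item 2 at 16/2, and filling with it alone uses memory 11×2=22. No mix of the others beats 11×16 = 176.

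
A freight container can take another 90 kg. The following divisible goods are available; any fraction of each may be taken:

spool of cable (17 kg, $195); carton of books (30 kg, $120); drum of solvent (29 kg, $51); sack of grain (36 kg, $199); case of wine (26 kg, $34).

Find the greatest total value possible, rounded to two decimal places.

Take in order of value per unit:
- spool of cable (195/17 per unit): all 17 → value 195, running total 195.00
- sack of grain (199/36 per unit): all 36 → value 199, running total 394.00
- carton of books (120/30 per unit): all 30 → value 120, running total 514.00
- drum of solvent (51/29 per unit): 7 of 29 → value 7×51/29 = 12.3103, running total 526.31
Total 526.31.

526.31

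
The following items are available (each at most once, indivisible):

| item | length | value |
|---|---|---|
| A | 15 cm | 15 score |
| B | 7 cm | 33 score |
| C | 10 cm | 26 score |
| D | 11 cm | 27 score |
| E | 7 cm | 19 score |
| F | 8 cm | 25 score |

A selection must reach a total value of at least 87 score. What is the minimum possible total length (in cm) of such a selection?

32

Subsets with value ≥ 87, sorted by total length:
- B+C+E+F: length 32, value 103
- B+D+E+F: length 33, value 104
- B+C+D+E: length 35, value 105
- B+C+D+F: length 36, value 111
Minimum length: 32 cm.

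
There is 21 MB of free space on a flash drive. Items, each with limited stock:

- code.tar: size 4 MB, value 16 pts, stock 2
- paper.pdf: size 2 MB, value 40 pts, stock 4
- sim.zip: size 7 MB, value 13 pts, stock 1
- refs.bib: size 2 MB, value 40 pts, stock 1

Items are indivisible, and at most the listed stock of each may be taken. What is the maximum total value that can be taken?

Best selections within size 21 and stock limits:
- 2×code.tar + 4×paper.pdf + 1×refs.bib: size 18, value 232
- 1×code.tar + 4×paper.pdf + 1×sim.zip + 1×refs.bib: size 21, value 229
- 1×code.tar + 4×paper.pdf + 1×refs.bib: size 14, value 216
Best: 232 pts.

232 pts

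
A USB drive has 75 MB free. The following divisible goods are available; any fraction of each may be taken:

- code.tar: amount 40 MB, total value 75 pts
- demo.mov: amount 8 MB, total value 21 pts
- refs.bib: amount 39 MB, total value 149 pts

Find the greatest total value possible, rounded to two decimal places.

Take in order of value per unit:
- refs.bib (149/39 per unit): all 39 → value 149, running total 149.00
- demo.mov (21/8 per unit): all 8 → value 21, running total 170.00
- code.tar (75/40 per unit): 28 of 40 → value 28×75/40 = 52.5000, running total 222.50
Total 222.50.

222.50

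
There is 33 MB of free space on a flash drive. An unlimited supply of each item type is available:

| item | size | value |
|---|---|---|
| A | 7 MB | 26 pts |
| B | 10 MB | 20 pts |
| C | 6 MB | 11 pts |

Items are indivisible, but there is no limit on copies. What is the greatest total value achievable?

104 pts

Best value-per-unit is A at 26/7, and filling with it alone uses size 4×7=28. No mix of the others beats 4×26 = 104.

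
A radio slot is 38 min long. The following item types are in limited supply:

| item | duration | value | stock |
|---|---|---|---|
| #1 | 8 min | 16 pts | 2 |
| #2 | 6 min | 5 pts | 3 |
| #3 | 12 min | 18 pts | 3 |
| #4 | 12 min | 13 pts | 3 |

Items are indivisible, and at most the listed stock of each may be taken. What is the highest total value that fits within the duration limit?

Best selections within duration 38 and stock limits:
- 1×#1 + 1×#2 + 2×#3: duration 38, value 57
- 2×#1 + 1×#2 + 1×#3: duration 34, value 55
- 3×#3: duration 36, value 54
- 1×#1 + 2×#3: duration 32, value 52
Best: 57 pts.

57 pts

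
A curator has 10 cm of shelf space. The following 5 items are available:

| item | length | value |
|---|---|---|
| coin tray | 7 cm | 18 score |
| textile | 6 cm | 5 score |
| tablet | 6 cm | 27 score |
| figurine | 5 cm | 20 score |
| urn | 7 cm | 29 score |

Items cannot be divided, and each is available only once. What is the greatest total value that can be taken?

29 score

Check high-value combinations within 10 cm:
- urn: length 7, value 29
- tablet: length 6, value 27
- figurine: length 5, value 20
Best: 29 score.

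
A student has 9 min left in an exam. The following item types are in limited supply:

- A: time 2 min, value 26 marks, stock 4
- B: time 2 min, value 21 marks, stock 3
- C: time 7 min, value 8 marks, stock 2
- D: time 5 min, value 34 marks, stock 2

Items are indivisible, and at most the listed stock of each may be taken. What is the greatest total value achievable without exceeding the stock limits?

104 marks

Top feasible selections:
- 4×A: time 8, value 104
- 3×A + 1×B: time 8, value 99
- 2×A + 2×B: time 8, value 94
Best: 104 marks.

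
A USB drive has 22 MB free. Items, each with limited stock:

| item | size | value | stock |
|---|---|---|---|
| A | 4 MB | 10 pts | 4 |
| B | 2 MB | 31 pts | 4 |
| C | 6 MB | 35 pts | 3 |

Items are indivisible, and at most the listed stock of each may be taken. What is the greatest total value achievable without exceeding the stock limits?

Top feasible selections:
- 4×B + 2×C: size 20, value 194
- 2×A + 4×B + 1×C: size 22, value 179
- 1×A + 3×B + 2×C: size 22, value 173
Best: 194 pts.

194 pts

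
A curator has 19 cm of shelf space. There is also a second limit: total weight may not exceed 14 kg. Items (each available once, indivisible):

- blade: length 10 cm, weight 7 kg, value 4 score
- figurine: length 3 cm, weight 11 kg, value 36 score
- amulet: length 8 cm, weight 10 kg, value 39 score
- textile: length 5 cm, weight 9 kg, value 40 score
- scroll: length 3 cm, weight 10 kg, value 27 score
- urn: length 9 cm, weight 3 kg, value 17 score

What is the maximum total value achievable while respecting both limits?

57 score

Feasible sets respecting both limits:
- textile+urn: length 14, weight 12, value 57
- amulet+urn: length 17, weight 13, value 56
- figurine+urn: length 12, weight 14, value 53
Best: 57 score.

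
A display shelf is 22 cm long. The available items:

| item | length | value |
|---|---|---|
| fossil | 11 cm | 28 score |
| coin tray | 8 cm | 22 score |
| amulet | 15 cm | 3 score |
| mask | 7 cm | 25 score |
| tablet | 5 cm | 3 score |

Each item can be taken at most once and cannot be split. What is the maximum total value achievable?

53 score

Check high-value combinations within 22 cm:
- fossil+mask: length 11+7=18, value 28+25=53
- fossil+coin tray: length 11+8=19, value 28+22=50
- coin tray+mask+tablet: length 8+7+5=20, value 22+25+3=50
- coin tray+mask: length 8+7=15, value 22+25=47
- fossil+tablet: length 11+5=16, value 28+3=31
Best: 53 score.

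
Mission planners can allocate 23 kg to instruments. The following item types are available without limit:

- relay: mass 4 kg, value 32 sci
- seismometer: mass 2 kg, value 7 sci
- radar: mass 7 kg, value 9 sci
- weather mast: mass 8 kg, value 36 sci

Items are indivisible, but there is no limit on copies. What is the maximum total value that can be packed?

Best value-per-unit is relay at 32/4; filling with it alone gives 5×32 = 160.
Optimal mix: 5×relay + 1×seismometer → mass 22, value 167.

167 sci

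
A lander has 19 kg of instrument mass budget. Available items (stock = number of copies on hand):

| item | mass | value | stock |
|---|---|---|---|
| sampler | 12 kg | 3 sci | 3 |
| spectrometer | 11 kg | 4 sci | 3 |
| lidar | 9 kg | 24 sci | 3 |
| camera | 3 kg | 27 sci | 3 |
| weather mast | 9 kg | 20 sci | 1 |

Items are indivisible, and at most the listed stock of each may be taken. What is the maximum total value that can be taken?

Top feasible selections:
- 1×lidar + 3×camera: mass 18, value 105
- 3×camera + 1×weather mast: mass 18, value 101
- 3×camera: mass 9, value 81
- 1×lidar + 2×camera: mass 15, value 78
Best: 105 sci.

105 sci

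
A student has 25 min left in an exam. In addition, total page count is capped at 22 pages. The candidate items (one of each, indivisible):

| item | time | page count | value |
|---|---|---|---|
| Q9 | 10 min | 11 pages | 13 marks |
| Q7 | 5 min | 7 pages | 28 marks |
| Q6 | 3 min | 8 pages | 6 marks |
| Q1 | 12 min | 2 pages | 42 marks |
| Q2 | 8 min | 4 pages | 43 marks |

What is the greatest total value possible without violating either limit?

Feasible sets respecting both limits:
- Q7+Q1+Q2: time 25, page count 13, value 113
- Q6+Q1+Q2: time 23, page count 14, value 91
- Q1+Q2: time 20, page count 6, value 85
- Q9+Q7+Q2: time 23, page count 22, value 84
Best: 113 marks.

113 marks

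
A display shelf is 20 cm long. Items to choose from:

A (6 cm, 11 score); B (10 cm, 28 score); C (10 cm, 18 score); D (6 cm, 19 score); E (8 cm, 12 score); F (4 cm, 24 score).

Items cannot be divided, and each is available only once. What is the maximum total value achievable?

71 score

This is a 0/1 knapsack; check combinations near the capacity.
- B+D+F: length 10+6+4=20, value 28+19+24=71
- A+B+F: length 6+10+4=20, value 11+28+24=63
- C+D+F: length 10+6+4=20, value 18+19+24=61
- D+E+F: length 6+8+4=18, value 19+12+24=55
- A+D+F: length 6+6+4=16, value 11+19+24=54
Best: 71 score.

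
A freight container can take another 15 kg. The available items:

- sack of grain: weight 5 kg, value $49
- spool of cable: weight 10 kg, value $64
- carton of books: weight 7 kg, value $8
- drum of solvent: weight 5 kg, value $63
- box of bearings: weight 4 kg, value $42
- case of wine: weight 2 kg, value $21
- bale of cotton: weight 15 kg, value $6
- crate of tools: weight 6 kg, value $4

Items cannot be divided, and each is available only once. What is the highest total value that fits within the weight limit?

$154

Check high-value combinations within 15 kg:
- sack of grain+drum of solvent+box of bearings: weight 5+5+4=14, value 49+63+42=154
- sack of grain+drum of solvent+case of wine: weight 5+5+2=12, value 49+63+21=133
- spool of cable+drum of solvent: weight 10+5=15, value 64+63=127
- drum of solvent+box of bearings+case of wine: weight 5+4+2=11, value 63+42+21=126
- sack of grain+spool of cable: weight 5+10=15, value 49+64=113
Best: $154.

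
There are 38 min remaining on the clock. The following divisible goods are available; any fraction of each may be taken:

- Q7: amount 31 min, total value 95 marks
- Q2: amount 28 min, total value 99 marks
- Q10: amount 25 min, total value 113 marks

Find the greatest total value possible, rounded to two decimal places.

158.96

Take in order of value per unit:
- Q10 (113/25 per unit): all 25 → value 113, running total 113.00
- Q2 (99/28 per unit): 13 of 28 → value 13×99/28 = 45.9643, running total 158.96
Total 158.96.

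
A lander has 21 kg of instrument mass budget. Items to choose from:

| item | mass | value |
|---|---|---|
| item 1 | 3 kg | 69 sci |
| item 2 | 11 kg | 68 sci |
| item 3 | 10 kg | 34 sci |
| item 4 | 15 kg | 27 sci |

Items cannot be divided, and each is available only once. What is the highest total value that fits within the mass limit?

Check high-value combinations within 21 kg:
- item 1+item 2: mass 3+11=14, value 69+68=137
- item 1+item 3: mass 3+10=13, value 69+34=103
- item 2+item 3: mass 11+10=21, value 68+34=102
- item 1+item 4: mass 3+15=18, value 69+27=96
- item 1: mass 3, value 69
Best: 137 sci.

137 sci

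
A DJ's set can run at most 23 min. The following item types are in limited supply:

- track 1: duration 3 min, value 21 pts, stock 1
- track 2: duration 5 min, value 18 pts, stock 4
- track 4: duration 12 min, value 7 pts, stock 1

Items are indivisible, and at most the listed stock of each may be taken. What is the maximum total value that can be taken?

93 pts

Best selections within duration 23 and stock limits:
- 1×track 1 + 4×track 2: duration 23, value 93
- 1×track 1 + 3×track 2: duration 18, value 75
- 4×track 2: duration 20, value 72
Best: 93 pts.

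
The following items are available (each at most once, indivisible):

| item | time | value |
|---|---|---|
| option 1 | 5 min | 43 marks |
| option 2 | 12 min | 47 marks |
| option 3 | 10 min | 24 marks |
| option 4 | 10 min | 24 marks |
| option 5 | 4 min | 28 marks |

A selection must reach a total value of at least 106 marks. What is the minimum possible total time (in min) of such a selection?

Subsets with value ≥ 106, sorted by total time:
- option 1+option 2+option 5: time 21, value 118
- option 1+option 2+option 3: time 27, value 114
- option 1+option 2+option 4: time 27, value 114
- option 1+option 3+option 4+option 5: time 29, value 119
Minimum time: 21 min.

21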